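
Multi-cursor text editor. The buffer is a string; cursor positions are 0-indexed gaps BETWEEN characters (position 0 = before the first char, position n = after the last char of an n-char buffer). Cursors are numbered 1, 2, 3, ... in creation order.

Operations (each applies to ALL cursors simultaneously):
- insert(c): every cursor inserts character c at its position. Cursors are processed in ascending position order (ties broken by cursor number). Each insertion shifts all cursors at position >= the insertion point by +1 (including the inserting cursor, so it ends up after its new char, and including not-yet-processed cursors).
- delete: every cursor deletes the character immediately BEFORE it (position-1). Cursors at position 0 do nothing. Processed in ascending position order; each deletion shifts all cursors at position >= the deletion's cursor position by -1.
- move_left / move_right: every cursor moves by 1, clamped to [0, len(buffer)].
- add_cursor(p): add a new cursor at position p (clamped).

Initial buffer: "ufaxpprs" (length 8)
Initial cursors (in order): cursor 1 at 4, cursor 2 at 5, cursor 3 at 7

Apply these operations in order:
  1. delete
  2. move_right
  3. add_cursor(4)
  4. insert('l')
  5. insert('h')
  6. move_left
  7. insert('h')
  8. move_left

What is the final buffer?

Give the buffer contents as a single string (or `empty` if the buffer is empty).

Answer: ufaplllhhhhhhslhh

Derivation:
After op 1 (delete): buffer="ufaps" (len 5), cursors c1@3 c2@3 c3@4, authorship .....
After op 2 (move_right): buffer="ufaps" (len 5), cursors c1@4 c2@4 c3@5, authorship .....
After op 3 (add_cursor(4)): buffer="ufaps" (len 5), cursors c1@4 c2@4 c4@4 c3@5, authorship .....
After op 4 (insert('l')): buffer="ufaplllsl" (len 9), cursors c1@7 c2@7 c4@7 c3@9, authorship ....124.3
After op 5 (insert('h')): buffer="ufaplllhhhslh" (len 13), cursors c1@10 c2@10 c4@10 c3@13, authorship ....124124.33
After op 6 (move_left): buffer="ufaplllhhhslh" (len 13), cursors c1@9 c2@9 c4@9 c3@12, authorship ....124124.33
After op 7 (insert('h')): buffer="ufaplllhhhhhhslhh" (len 17), cursors c1@12 c2@12 c4@12 c3@16, authorship ....124121244.333
After op 8 (move_left): buffer="ufaplllhhhhhhslhh" (len 17), cursors c1@11 c2@11 c4@11 c3@15, authorship ....124121244.333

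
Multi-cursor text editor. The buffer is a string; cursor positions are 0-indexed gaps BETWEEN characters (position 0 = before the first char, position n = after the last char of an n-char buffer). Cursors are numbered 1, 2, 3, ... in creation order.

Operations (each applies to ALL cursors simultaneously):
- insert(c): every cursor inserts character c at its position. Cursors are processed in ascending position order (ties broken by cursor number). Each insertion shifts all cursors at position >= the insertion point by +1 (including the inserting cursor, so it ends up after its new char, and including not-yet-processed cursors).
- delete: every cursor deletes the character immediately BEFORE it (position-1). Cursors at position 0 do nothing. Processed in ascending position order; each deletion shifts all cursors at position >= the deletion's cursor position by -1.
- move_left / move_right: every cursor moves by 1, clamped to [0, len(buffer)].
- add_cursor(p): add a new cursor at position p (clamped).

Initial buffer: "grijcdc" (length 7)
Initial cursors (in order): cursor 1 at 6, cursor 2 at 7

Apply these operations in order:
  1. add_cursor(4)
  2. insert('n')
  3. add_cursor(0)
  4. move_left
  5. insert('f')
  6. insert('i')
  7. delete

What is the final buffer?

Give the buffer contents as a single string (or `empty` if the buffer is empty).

After op 1 (add_cursor(4)): buffer="grijcdc" (len 7), cursors c3@4 c1@6 c2@7, authorship .......
After op 2 (insert('n')): buffer="grijncdncn" (len 10), cursors c3@5 c1@8 c2@10, authorship ....3..1.2
After op 3 (add_cursor(0)): buffer="grijncdncn" (len 10), cursors c4@0 c3@5 c1@8 c2@10, authorship ....3..1.2
After op 4 (move_left): buffer="grijncdncn" (len 10), cursors c4@0 c3@4 c1@7 c2@9, authorship ....3..1.2
After op 5 (insert('f')): buffer="fgrijfncdfncfn" (len 14), cursors c4@1 c3@6 c1@10 c2@13, authorship 4....33..11.22
After op 6 (insert('i')): buffer="figrijfincdfincfin" (len 18), cursors c4@2 c3@8 c1@13 c2@17, authorship 44....333..111.222
After op 7 (delete): buffer="fgrijfncdfncfn" (len 14), cursors c4@1 c3@6 c1@10 c2@13, authorship 4....33..11.22

Answer: fgrijfncdfncfn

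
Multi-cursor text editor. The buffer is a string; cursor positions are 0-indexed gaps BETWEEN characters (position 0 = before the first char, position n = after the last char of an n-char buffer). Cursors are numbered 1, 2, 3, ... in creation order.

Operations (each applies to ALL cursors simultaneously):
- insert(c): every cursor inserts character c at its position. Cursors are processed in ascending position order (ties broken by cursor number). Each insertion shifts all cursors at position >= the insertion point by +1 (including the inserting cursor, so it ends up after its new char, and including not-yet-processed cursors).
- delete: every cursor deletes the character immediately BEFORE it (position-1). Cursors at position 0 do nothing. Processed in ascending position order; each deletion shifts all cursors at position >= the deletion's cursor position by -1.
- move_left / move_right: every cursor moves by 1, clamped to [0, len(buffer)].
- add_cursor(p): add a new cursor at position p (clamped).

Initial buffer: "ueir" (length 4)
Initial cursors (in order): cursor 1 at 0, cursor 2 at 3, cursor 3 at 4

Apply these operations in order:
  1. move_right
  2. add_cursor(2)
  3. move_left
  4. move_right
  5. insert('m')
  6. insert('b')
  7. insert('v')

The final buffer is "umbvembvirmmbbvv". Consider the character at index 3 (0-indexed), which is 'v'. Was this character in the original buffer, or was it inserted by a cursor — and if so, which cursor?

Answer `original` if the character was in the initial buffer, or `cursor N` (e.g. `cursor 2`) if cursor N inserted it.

After op 1 (move_right): buffer="ueir" (len 4), cursors c1@1 c2@4 c3@4, authorship ....
After op 2 (add_cursor(2)): buffer="ueir" (len 4), cursors c1@1 c4@2 c2@4 c3@4, authorship ....
After op 3 (move_left): buffer="ueir" (len 4), cursors c1@0 c4@1 c2@3 c3@3, authorship ....
After op 4 (move_right): buffer="ueir" (len 4), cursors c1@1 c4@2 c2@4 c3@4, authorship ....
After op 5 (insert('m')): buffer="umemirmm" (len 8), cursors c1@2 c4@4 c2@8 c3@8, authorship .1.4..23
After op 6 (insert('b')): buffer="umbembirmmbb" (len 12), cursors c1@3 c4@6 c2@12 c3@12, authorship .11.44..2323
After op 7 (insert('v')): buffer="umbvembvirmmbbvv" (len 16), cursors c1@4 c4@8 c2@16 c3@16, authorship .111.444..232323
Authorship (.=original, N=cursor N): . 1 1 1 . 4 4 4 . . 2 3 2 3 2 3
Index 3: author = 1

Answer: cursor 1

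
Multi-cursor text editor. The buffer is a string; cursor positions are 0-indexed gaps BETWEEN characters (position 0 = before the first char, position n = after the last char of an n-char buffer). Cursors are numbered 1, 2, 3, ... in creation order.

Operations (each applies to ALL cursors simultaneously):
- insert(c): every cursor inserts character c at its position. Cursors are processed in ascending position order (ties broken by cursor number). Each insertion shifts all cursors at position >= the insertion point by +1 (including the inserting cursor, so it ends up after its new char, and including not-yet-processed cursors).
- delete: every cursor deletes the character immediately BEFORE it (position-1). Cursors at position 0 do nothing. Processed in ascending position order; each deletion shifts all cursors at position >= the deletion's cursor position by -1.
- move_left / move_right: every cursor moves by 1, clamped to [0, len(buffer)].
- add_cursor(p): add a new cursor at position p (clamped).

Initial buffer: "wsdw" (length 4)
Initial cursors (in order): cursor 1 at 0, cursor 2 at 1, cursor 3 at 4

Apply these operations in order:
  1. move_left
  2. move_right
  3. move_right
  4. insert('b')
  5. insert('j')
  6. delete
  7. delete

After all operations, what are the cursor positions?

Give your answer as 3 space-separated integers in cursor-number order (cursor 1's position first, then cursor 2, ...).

After op 1 (move_left): buffer="wsdw" (len 4), cursors c1@0 c2@0 c3@3, authorship ....
After op 2 (move_right): buffer="wsdw" (len 4), cursors c1@1 c2@1 c3@4, authorship ....
After op 3 (move_right): buffer="wsdw" (len 4), cursors c1@2 c2@2 c3@4, authorship ....
After op 4 (insert('b')): buffer="wsbbdwb" (len 7), cursors c1@4 c2@4 c3@7, authorship ..12..3
After op 5 (insert('j')): buffer="wsbbjjdwbj" (len 10), cursors c1@6 c2@6 c3@10, authorship ..1212..33
After op 6 (delete): buffer="wsbbdwb" (len 7), cursors c1@4 c2@4 c3@7, authorship ..12..3
After op 7 (delete): buffer="wsdw" (len 4), cursors c1@2 c2@2 c3@4, authorship ....

Answer: 2 2 4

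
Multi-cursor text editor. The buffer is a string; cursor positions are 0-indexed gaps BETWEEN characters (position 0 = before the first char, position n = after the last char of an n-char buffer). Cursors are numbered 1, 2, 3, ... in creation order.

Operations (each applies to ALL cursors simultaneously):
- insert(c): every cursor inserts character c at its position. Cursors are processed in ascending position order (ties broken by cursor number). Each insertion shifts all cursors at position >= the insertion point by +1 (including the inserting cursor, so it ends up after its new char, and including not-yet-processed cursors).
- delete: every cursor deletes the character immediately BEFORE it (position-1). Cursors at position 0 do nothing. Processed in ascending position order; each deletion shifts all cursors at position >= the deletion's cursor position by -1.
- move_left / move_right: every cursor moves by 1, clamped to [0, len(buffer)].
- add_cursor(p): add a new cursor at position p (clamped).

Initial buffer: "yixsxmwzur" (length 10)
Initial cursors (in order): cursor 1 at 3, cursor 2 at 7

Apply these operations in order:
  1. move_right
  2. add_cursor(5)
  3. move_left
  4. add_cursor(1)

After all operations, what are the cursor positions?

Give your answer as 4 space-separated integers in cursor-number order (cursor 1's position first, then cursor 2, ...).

After op 1 (move_right): buffer="yixsxmwzur" (len 10), cursors c1@4 c2@8, authorship ..........
After op 2 (add_cursor(5)): buffer="yixsxmwzur" (len 10), cursors c1@4 c3@5 c2@8, authorship ..........
After op 3 (move_left): buffer="yixsxmwzur" (len 10), cursors c1@3 c3@4 c2@7, authorship ..........
After op 4 (add_cursor(1)): buffer="yixsxmwzur" (len 10), cursors c4@1 c1@3 c3@4 c2@7, authorship ..........

Answer: 3 7 4 1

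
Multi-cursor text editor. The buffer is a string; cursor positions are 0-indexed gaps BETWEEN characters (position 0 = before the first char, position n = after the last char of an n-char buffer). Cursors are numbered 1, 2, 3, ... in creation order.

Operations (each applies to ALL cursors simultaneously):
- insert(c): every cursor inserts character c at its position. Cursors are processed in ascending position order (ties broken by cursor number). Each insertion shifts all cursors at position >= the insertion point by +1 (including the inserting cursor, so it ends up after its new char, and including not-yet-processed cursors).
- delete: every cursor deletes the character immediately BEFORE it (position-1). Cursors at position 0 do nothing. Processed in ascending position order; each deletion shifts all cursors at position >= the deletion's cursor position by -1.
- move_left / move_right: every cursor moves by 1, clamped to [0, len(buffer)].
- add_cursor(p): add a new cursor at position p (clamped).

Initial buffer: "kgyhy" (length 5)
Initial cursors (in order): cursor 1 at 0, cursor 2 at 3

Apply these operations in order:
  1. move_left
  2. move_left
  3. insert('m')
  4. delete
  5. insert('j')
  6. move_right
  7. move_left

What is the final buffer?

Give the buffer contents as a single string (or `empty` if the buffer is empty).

Answer: jkjgyhy

Derivation:
After op 1 (move_left): buffer="kgyhy" (len 5), cursors c1@0 c2@2, authorship .....
After op 2 (move_left): buffer="kgyhy" (len 5), cursors c1@0 c2@1, authorship .....
After op 3 (insert('m')): buffer="mkmgyhy" (len 7), cursors c1@1 c2@3, authorship 1.2....
After op 4 (delete): buffer="kgyhy" (len 5), cursors c1@0 c2@1, authorship .....
After op 5 (insert('j')): buffer="jkjgyhy" (len 7), cursors c1@1 c2@3, authorship 1.2....
After op 6 (move_right): buffer="jkjgyhy" (len 7), cursors c1@2 c2@4, authorship 1.2....
After op 7 (move_left): buffer="jkjgyhy" (len 7), cursors c1@1 c2@3, authorship 1.2....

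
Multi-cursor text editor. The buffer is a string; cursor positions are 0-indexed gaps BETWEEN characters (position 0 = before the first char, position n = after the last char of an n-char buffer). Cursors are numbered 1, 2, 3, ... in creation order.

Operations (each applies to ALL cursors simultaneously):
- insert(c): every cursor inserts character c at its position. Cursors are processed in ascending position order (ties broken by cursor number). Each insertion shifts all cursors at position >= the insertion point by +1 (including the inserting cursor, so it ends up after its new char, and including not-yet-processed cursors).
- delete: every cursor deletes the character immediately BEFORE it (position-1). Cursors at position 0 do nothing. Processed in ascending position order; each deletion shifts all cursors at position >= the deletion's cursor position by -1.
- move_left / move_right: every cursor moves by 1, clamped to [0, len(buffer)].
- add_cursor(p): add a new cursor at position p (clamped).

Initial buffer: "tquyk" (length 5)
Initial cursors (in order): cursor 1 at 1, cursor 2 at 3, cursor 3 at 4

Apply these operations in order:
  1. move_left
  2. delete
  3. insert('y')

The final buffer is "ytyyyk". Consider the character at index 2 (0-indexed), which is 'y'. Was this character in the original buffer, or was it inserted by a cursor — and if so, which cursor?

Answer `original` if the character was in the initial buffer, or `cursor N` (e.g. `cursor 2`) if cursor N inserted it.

After op 1 (move_left): buffer="tquyk" (len 5), cursors c1@0 c2@2 c3@3, authorship .....
After op 2 (delete): buffer="tyk" (len 3), cursors c1@0 c2@1 c3@1, authorship ...
After op 3 (insert('y')): buffer="ytyyyk" (len 6), cursors c1@1 c2@4 c3@4, authorship 1.23..
Authorship (.=original, N=cursor N): 1 . 2 3 . .
Index 2: author = 2

Answer: cursor 2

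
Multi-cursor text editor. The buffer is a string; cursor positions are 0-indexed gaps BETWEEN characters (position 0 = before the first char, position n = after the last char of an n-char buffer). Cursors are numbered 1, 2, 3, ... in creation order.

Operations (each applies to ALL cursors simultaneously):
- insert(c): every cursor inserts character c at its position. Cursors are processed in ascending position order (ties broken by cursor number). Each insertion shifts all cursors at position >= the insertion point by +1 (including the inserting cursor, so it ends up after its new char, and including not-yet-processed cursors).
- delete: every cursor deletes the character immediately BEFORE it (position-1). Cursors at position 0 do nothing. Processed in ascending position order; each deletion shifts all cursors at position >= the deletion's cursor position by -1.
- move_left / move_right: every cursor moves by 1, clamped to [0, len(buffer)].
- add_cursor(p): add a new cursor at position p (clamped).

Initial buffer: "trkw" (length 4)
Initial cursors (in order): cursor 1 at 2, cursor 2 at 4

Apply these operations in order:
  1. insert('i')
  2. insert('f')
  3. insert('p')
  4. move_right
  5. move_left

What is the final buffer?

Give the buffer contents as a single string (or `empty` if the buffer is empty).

Answer: trifpkwifp

Derivation:
After op 1 (insert('i')): buffer="trikwi" (len 6), cursors c1@3 c2@6, authorship ..1..2
After op 2 (insert('f')): buffer="trifkwif" (len 8), cursors c1@4 c2@8, authorship ..11..22
After op 3 (insert('p')): buffer="trifpkwifp" (len 10), cursors c1@5 c2@10, authorship ..111..222
After op 4 (move_right): buffer="trifpkwifp" (len 10), cursors c1@6 c2@10, authorship ..111..222
After op 5 (move_left): buffer="trifpkwifp" (len 10), cursors c1@5 c2@9, authorship ..111..222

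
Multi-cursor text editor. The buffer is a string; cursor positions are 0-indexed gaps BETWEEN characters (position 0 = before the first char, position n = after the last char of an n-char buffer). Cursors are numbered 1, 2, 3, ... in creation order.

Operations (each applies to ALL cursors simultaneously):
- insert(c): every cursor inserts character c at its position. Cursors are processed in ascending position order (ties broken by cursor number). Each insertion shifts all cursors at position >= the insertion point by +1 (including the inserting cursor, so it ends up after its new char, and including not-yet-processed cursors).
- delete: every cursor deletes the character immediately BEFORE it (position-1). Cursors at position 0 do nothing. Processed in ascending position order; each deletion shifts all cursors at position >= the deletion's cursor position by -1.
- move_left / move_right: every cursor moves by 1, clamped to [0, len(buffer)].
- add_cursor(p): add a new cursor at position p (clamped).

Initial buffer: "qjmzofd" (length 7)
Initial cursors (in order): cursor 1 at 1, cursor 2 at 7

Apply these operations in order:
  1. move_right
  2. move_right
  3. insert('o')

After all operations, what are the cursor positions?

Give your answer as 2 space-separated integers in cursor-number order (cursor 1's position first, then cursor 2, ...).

After op 1 (move_right): buffer="qjmzofd" (len 7), cursors c1@2 c2@7, authorship .......
After op 2 (move_right): buffer="qjmzofd" (len 7), cursors c1@3 c2@7, authorship .......
After op 3 (insert('o')): buffer="qjmozofdo" (len 9), cursors c1@4 c2@9, authorship ...1....2

Answer: 4 9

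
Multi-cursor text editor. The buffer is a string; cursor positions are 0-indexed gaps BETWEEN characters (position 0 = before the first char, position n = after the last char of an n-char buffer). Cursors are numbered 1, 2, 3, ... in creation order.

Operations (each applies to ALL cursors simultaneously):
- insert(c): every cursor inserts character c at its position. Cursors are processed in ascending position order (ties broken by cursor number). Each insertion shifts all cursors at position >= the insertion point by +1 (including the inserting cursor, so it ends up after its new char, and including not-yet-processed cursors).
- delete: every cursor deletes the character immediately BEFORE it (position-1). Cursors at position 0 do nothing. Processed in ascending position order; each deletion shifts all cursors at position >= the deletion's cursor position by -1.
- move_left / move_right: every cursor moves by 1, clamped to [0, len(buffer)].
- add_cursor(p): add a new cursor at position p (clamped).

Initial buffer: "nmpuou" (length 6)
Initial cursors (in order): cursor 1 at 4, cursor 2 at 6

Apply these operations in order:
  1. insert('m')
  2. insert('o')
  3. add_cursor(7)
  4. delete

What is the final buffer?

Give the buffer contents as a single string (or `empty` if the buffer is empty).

Answer: nmpumum

Derivation:
After op 1 (insert('m')): buffer="nmpumoum" (len 8), cursors c1@5 c2@8, authorship ....1..2
After op 2 (insert('o')): buffer="nmpumooumo" (len 10), cursors c1@6 c2@10, authorship ....11..22
After op 3 (add_cursor(7)): buffer="nmpumooumo" (len 10), cursors c1@6 c3@7 c2@10, authorship ....11..22
After op 4 (delete): buffer="nmpumum" (len 7), cursors c1@5 c3@5 c2@7, authorship ....1.2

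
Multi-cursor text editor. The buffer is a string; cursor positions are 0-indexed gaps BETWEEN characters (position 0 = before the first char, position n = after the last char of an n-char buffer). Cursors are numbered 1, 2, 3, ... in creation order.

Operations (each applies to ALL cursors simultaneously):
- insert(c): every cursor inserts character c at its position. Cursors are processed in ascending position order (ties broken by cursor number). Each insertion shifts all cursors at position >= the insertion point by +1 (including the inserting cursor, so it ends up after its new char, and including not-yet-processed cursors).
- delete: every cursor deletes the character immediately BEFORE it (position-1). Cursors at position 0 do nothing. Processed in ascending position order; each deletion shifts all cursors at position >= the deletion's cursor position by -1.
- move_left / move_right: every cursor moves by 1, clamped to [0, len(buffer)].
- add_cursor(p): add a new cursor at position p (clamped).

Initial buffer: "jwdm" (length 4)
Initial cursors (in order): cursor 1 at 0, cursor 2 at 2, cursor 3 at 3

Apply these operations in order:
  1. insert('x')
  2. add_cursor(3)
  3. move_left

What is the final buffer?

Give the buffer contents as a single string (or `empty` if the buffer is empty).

After op 1 (insert('x')): buffer="xjwxdxm" (len 7), cursors c1@1 c2@4 c3@6, authorship 1..2.3.
After op 2 (add_cursor(3)): buffer="xjwxdxm" (len 7), cursors c1@1 c4@3 c2@4 c3@6, authorship 1..2.3.
After op 3 (move_left): buffer="xjwxdxm" (len 7), cursors c1@0 c4@2 c2@3 c3@5, authorship 1..2.3.

Answer: xjwxdxm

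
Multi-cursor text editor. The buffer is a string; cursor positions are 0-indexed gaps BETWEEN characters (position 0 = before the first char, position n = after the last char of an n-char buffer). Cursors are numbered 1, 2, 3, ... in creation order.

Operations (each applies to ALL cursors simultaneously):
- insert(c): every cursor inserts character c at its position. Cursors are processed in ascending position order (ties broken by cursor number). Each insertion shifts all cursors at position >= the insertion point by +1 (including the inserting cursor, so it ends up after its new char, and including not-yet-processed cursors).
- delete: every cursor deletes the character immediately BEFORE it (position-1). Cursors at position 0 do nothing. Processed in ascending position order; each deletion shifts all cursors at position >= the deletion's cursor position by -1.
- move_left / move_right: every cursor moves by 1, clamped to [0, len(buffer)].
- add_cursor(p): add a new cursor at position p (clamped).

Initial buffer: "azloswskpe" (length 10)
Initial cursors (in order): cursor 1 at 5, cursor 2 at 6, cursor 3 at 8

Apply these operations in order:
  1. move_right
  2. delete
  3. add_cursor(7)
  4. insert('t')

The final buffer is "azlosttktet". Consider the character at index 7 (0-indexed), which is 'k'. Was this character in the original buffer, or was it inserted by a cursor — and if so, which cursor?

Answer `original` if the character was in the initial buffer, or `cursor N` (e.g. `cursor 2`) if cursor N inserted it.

After op 1 (move_right): buffer="azloswskpe" (len 10), cursors c1@6 c2@7 c3@9, authorship ..........
After op 2 (delete): buffer="azloske" (len 7), cursors c1@5 c2@5 c3@6, authorship .......
After op 3 (add_cursor(7)): buffer="azloske" (len 7), cursors c1@5 c2@5 c3@6 c4@7, authorship .......
After op 4 (insert('t')): buffer="azlosttktet" (len 11), cursors c1@7 c2@7 c3@9 c4@11, authorship .....12.3.4
Authorship (.=original, N=cursor N): . . . . . 1 2 . 3 . 4
Index 7: author = original

Answer: original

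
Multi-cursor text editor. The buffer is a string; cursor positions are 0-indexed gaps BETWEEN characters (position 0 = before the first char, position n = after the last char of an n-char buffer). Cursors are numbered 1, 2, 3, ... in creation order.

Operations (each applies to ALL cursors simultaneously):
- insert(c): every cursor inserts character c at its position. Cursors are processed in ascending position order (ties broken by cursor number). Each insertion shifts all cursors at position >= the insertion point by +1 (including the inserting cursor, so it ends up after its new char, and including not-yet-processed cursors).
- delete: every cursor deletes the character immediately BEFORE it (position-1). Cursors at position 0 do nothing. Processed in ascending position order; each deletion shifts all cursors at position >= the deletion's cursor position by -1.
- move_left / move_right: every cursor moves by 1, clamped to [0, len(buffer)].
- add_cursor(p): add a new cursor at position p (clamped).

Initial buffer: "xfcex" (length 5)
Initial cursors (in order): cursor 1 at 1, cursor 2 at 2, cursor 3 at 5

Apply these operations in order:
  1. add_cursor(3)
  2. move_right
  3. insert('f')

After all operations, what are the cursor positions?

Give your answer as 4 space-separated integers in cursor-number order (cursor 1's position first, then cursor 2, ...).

After op 1 (add_cursor(3)): buffer="xfcex" (len 5), cursors c1@1 c2@2 c4@3 c3@5, authorship .....
After op 2 (move_right): buffer="xfcex" (len 5), cursors c1@2 c2@3 c4@4 c3@5, authorship .....
After op 3 (insert('f')): buffer="xffcfefxf" (len 9), cursors c1@3 c2@5 c4@7 c3@9, authorship ..1.2.4.3

Answer: 3 5 9 7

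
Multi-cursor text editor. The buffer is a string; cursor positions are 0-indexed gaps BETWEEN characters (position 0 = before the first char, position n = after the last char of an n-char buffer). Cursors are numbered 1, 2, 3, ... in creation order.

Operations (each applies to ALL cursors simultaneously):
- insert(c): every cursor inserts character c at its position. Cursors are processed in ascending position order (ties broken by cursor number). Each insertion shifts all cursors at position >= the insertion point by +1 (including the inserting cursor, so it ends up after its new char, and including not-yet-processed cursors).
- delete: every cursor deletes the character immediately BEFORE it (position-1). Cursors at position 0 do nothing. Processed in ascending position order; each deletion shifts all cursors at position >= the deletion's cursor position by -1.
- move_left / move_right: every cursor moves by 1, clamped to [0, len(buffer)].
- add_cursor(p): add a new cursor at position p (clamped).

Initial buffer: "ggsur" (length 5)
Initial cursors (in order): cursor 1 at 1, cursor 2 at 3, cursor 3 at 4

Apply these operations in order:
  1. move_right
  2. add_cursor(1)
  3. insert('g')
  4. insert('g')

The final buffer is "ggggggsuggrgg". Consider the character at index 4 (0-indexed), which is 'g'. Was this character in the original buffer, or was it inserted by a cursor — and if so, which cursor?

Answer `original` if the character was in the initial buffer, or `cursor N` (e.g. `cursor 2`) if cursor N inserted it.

Answer: cursor 1

Derivation:
After op 1 (move_right): buffer="ggsur" (len 5), cursors c1@2 c2@4 c3@5, authorship .....
After op 2 (add_cursor(1)): buffer="ggsur" (len 5), cursors c4@1 c1@2 c2@4 c3@5, authorship .....
After op 3 (insert('g')): buffer="ggggsugrg" (len 9), cursors c4@2 c1@4 c2@7 c3@9, authorship .4.1..2.3
After op 4 (insert('g')): buffer="ggggggsuggrgg" (len 13), cursors c4@3 c1@6 c2@10 c3@13, authorship .44.11..22.33
Authorship (.=original, N=cursor N): . 4 4 . 1 1 . . 2 2 . 3 3
Index 4: author = 1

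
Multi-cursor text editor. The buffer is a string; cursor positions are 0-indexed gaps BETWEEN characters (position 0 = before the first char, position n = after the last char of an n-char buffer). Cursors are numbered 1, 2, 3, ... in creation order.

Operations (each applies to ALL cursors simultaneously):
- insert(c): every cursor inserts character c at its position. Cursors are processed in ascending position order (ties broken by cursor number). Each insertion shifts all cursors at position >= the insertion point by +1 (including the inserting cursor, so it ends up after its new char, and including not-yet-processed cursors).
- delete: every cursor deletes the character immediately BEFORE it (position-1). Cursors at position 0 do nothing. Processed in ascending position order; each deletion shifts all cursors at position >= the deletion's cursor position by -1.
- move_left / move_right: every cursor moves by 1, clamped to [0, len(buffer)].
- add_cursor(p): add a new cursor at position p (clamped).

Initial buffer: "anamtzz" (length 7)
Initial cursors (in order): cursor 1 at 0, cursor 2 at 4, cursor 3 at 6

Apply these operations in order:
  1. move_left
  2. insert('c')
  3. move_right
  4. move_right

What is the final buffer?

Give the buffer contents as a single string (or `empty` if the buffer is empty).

Answer: canacmtczz

Derivation:
After op 1 (move_left): buffer="anamtzz" (len 7), cursors c1@0 c2@3 c3@5, authorship .......
After op 2 (insert('c')): buffer="canacmtczz" (len 10), cursors c1@1 c2@5 c3@8, authorship 1...2..3..
After op 3 (move_right): buffer="canacmtczz" (len 10), cursors c1@2 c2@6 c3@9, authorship 1...2..3..
After op 4 (move_right): buffer="canacmtczz" (len 10), cursors c1@3 c2@7 c3@10, authorship 1...2..3..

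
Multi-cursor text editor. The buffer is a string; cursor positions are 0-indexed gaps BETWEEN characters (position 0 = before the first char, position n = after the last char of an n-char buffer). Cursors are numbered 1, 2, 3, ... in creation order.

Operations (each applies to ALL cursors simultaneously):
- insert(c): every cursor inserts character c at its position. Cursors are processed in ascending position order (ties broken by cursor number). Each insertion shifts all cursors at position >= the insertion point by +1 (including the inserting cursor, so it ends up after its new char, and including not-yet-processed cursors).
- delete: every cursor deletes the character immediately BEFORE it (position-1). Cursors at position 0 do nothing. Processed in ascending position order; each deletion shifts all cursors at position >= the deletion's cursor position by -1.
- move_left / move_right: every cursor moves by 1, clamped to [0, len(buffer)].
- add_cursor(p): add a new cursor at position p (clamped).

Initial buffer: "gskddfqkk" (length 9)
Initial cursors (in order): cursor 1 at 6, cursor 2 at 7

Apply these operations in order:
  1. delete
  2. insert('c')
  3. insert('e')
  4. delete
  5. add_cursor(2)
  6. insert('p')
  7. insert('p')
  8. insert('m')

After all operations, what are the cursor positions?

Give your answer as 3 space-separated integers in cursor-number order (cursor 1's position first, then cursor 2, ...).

Answer: 16 16 5

Derivation:
After op 1 (delete): buffer="gskddkk" (len 7), cursors c1@5 c2@5, authorship .......
After op 2 (insert('c')): buffer="gskddcckk" (len 9), cursors c1@7 c2@7, authorship .....12..
After op 3 (insert('e')): buffer="gskddcceekk" (len 11), cursors c1@9 c2@9, authorship .....1212..
After op 4 (delete): buffer="gskddcckk" (len 9), cursors c1@7 c2@7, authorship .....12..
After op 5 (add_cursor(2)): buffer="gskddcckk" (len 9), cursors c3@2 c1@7 c2@7, authorship .....12..
After op 6 (insert('p')): buffer="gspkddccppkk" (len 12), cursors c3@3 c1@10 c2@10, authorship ..3...1212..
After op 7 (insert('p')): buffer="gsppkddccppppkk" (len 15), cursors c3@4 c1@13 c2@13, authorship ..33...121212..
After op 8 (insert('m')): buffer="gsppmkddccppppmmkk" (len 18), cursors c3@5 c1@16 c2@16, authorship ..333...12121212..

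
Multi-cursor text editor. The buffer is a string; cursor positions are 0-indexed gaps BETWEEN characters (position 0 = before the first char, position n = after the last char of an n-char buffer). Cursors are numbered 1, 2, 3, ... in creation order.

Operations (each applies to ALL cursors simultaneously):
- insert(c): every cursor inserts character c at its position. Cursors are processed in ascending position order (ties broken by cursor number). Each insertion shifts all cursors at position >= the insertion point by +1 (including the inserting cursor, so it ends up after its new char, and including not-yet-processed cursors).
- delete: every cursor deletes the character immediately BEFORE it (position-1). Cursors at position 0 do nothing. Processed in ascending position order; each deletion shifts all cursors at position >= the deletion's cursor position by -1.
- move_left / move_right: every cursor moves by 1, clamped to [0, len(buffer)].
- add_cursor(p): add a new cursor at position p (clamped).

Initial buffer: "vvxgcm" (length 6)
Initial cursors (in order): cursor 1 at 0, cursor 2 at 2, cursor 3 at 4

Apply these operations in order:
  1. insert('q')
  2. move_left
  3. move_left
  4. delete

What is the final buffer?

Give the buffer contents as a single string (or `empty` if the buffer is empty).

Answer: qvqgqcm

Derivation:
After op 1 (insert('q')): buffer="qvvqxgqcm" (len 9), cursors c1@1 c2@4 c3@7, authorship 1..2..3..
After op 2 (move_left): buffer="qvvqxgqcm" (len 9), cursors c1@0 c2@3 c3@6, authorship 1..2..3..
After op 3 (move_left): buffer="qvvqxgqcm" (len 9), cursors c1@0 c2@2 c3@5, authorship 1..2..3..
After op 4 (delete): buffer="qvqgqcm" (len 7), cursors c1@0 c2@1 c3@3, authorship 1.2.3..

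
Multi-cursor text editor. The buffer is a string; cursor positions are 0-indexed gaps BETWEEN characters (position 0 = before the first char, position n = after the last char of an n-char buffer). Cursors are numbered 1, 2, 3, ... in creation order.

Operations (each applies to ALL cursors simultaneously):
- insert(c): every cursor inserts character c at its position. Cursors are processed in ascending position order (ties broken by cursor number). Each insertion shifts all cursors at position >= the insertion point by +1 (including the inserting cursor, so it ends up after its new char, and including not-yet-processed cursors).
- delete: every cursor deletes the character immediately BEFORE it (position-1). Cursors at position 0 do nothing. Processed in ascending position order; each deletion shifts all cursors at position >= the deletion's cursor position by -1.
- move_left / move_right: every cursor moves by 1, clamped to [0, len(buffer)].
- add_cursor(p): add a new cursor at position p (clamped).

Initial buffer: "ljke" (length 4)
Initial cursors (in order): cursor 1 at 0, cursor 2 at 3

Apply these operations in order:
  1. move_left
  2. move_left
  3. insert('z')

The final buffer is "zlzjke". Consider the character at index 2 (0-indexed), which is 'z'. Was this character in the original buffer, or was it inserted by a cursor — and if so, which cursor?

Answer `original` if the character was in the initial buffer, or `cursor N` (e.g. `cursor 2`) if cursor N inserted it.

After op 1 (move_left): buffer="ljke" (len 4), cursors c1@0 c2@2, authorship ....
After op 2 (move_left): buffer="ljke" (len 4), cursors c1@0 c2@1, authorship ....
After op 3 (insert('z')): buffer="zlzjke" (len 6), cursors c1@1 c2@3, authorship 1.2...
Authorship (.=original, N=cursor N): 1 . 2 . . .
Index 2: author = 2

Answer: cursor 2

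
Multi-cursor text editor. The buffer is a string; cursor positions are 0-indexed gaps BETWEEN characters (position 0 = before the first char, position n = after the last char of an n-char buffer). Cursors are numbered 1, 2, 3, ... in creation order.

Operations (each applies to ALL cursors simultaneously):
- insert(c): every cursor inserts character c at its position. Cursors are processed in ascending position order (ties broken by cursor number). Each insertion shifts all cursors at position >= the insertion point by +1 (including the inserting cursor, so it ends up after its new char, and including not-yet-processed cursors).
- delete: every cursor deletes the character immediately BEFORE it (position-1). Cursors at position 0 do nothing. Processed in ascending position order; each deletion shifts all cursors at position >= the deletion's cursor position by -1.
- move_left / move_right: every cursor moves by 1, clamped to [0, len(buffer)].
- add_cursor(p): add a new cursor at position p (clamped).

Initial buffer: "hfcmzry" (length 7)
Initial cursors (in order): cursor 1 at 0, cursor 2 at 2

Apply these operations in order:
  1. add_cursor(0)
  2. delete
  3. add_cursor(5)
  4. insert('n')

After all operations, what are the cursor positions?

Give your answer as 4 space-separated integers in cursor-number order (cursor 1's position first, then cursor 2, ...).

Answer: 2 4 2 9

Derivation:
After op 1 (add_cursor(0)): buffer="hfcmzry" (len 7), cursors c1@0 c3@0 c2@2, authorship .......
After op 2 (delete): buffer="hcmzry" (len 6), cursors c1@0 c3@0 c2@1, authorship ......
After op 3 (add_cursor(5)): buffer="hcmzry" (len 6), cursors c1@0 c3@0 c2@1 c4@5, authorship ......
After op 4 (insert('n')): buffer="nnhncmzrny" (len 10), cursors c1@2 c3@2 c2@4 c4@9, authorship 13.2....4.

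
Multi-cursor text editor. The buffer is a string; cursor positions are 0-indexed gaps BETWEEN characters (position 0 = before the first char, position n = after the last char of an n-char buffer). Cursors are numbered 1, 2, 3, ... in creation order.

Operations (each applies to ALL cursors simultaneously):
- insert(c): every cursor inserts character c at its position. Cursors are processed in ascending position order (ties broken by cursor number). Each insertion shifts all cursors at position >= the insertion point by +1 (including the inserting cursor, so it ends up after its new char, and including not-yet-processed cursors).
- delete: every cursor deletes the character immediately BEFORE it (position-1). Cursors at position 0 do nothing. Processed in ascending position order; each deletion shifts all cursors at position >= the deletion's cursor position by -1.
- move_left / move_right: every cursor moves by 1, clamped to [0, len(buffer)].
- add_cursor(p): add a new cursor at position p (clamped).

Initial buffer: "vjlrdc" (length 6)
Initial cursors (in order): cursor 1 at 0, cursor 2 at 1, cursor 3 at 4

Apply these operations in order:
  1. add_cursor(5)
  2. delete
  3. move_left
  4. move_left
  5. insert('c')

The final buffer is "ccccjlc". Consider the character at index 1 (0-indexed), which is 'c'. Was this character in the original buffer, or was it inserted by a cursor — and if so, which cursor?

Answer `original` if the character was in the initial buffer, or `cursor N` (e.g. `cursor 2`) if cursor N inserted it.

After op 1 (add_cursor(5)): buffer="vjlrdc" (len 6), cursors c1@0 c2@1 c3@4 c4@5, authorship ......
After op 2 (delete): buffer="jlc" (len 3), cursors c1@0 c2@0 c3@2 c4@2, authorship ...
After op 3 (move_left): buffer="jlc" (len 3), cursors c1@0 c2@0 c3@1 c4@1, authorship ...
After op 4 (move_left): buffer="jlc" (len 3), cursors c1@0 c2@0 c3@0 c4@0, authorship ...
After op 5 (insert('c')): buffer="ccccjlc" (len 7), cursors c1@4 c2@4 c3@4 c4@4, authorship 1234...
Authorship (.=original, N=cursor N): 1 2 3 4 . . .
Index 1: author = 2

Answer: cursor 2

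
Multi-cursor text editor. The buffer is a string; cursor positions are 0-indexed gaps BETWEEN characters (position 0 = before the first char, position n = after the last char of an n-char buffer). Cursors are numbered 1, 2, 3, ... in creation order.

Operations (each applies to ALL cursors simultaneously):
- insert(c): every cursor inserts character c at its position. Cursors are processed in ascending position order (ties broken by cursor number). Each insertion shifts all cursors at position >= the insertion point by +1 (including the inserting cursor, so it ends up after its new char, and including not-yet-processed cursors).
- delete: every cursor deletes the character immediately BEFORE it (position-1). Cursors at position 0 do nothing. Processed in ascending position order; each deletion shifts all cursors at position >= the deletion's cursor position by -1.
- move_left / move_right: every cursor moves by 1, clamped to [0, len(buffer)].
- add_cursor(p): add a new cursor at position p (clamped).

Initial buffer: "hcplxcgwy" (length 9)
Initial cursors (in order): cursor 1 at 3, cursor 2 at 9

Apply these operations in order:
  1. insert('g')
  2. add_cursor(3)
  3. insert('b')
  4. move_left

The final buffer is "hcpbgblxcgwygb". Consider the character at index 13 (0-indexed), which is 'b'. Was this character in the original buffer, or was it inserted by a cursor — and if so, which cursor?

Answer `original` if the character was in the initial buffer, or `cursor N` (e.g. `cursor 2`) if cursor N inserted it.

After op 1 (insert('g')): buffer="hcpglxcgwyg" (len 11), cursors c1@4 c2@11, authorship ...1......2
After op 2 (add_cursor(3)): buffer="hcpglxcgwyg" (len 11), cursors c3@3 c1@4 c2@11, authorship ...1......2
After op 3 (insert('b')): buffer="hcpbgblxcgwygb" (len 14), cursors c3@4 c1@6 c2@14, authorship ...311......22
After op 4 (move_left): buffer="hcpbgblxcgwygb" (len 14), cursors c3@3 c1@5 c2@13, authorship ...311......22
Authorship (.=original, N=cursor N): . . . 3 1 1 . . . . . . 2 2
Index 13: author = 2

Answer: cursor 2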